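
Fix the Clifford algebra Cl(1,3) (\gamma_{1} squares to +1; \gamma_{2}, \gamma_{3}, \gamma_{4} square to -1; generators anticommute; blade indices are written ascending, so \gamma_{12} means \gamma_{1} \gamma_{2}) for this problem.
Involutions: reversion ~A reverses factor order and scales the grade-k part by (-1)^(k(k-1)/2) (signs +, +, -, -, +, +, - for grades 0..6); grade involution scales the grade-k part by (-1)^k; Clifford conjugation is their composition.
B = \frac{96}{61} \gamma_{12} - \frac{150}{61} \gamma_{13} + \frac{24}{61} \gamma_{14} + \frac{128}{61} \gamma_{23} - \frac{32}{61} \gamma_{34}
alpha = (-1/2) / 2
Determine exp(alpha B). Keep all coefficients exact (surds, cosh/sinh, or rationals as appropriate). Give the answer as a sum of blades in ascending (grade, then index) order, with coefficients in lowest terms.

B^2 term by term: the squares give (\frac{96}{61})^2*(\gamma_{12})^2 + (-\frac{150}{61})^2*(\gamma_{13})^2 + (\frac{24}{61})^2*(\gamma_{14})^2 + (\frac{128}{61})^2*(\gamma_{23})^2 + (-\frac{32}{61})^2*(\gamma_{34})^2 = \frac{9216}{3721}*(+1) + \frac{22500}{3721}*(+1) + \frac{576}{3721}*(+1) + \frac{16384}{3721}*(-1) + \frac{1024}{3721}*(-1) = 4 (each basis 2-blade squares to minus the product of its generators' squares); cross terms between blades sharing an index anticommute and cancel; the commuting (index-disjoint) pairs give grade-4 terms 2*c*c'*(blade product), which cancel blade by blade — \gamma_{1234}: -\frac{6144}{3721} + \frac{6144}{3721} = 0 — confirming B is simple. So B^2 = 4.
B^2 = 4 — the positive square puts this in the hyperbolic regime; l = 2, alpha*l = - \frac{1}{2}, so exp(alpha B) = cosh(- \frac{1}{2}) + (sinh(- \frac{1}{2})/2)*B = \cosh{\left(\frac{1}{2} \right)} + (- \frac{\sinh{\left(\frac{1}{2} \right)}}{2})*B.
Answer: \cosh{\left(\frac{1}{2} \right)} - \frac{48 \sinh{\left(\frac{1}{2} \right)}}{61} \gamma_{12} + \frac{75 \sinh{\left(\frac{1}{2} \right)}}{61} \gamma_{13} - \frac{12 \sinh{\left(\frac{1}{2} \right)}}{61} \gamma_{14} - \frac{64 \sinh{\left(\frac{1}{2} \right)}}{61} \gamma_{23} + \frac{16 \sinh{\left(\frac{1}{2} \right)}}{61} \gamma_{34}


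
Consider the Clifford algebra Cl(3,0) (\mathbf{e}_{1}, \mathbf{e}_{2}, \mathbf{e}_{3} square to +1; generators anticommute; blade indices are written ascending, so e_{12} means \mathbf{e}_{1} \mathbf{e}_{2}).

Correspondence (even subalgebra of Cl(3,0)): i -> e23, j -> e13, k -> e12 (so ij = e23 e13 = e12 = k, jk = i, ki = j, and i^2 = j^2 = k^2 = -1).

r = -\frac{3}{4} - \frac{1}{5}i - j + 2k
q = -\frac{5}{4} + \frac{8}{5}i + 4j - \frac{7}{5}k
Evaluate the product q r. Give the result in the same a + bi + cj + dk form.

In blades: q = -\frac{5}{4} - \frac{7}{5} e_{12} + 4 e_{13} + \frac{8}{5} e_{23}, r = -\frac{3}{4} + 2 e_{12} - e_{13} - \frac{1}{5} e_{23}.
Distribute q over r term by term (generator squares from the signature, products reordered to ascending indices): (-\frac{5}{4})*r = \frac{15}{16} - \frac{5}{2} e_{12} + \frac{5}{4} e_{13} + \frac{1}{4} e_{23}; (-\frac{7}{5} e_{12})*r = \frac{14}{5} + \frac{21}{20} e_{12} + \frac{7}{25} e_{13} - \frac{7}{5} e_{23}; (4 e_{13})*r = 4 + \frac{4}{5} e_{12} - 3 e_{13} + 8 e_{23}; (\frac{8}{5} e_{23})*r = \frac{8}{25} - \frac{8}{5} e_{12} - \frac{16}{5} e_{13} - \frac{6}{5} e_{23}.
Sum: \frac{3223}{400} - \frac{9}{4} e_{12} - \frac{467}{100} e_{13} + \frac{113}{20} e_{23}; translating back through the correspondence:
Answer: \frac{3223}{400} + \frac{113}{20}i - \frac{467}{100}j - \frac{9}{4}k


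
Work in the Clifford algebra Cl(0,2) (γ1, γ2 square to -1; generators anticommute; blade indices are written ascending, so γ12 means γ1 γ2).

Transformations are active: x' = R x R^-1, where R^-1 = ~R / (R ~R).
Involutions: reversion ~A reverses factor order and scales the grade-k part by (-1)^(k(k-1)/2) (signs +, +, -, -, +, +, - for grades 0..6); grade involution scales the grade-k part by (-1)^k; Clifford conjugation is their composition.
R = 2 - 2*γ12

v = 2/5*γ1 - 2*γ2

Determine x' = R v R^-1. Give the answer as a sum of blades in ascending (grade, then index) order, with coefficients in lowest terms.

~R = 2 + 2*γ12, and R ~R = 8, so R^-1 = ~R / (8).
R v = -16/5*γ1 - 24/5*γ2
Answer: -2*γ1 - 2/5*γ2


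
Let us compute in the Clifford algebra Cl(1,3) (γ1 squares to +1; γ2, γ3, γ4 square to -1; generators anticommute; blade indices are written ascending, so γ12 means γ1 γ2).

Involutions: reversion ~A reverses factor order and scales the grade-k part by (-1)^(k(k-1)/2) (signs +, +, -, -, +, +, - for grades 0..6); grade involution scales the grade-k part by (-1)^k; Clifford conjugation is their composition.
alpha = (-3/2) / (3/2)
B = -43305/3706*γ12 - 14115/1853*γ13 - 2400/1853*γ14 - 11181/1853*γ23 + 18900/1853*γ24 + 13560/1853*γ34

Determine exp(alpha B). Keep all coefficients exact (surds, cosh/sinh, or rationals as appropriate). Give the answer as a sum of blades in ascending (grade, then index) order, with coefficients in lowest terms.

B^2 term by term: the squares give (-43305/3706)^2*(γ12)^2 + (-14115/1853)^2*(γ13)^2 + (-2400/1853)^2*(γ14)^2 + (-11181/1853)^2*(γ23)^2 + (18900/1853)^2*(γ24)^2 + (13560/1853)^2*(γ34)^2 = 1875323025/13734436*(+1) + 199233225/3433609*(+1) + 5760000/3433609*(+1) + 125014761/3433609*(-1) + 357210000/3433609*(-1) + 183873600/3433609*(-1) = 9/4 (each basis 2-blade squares to minus the product of its generators' squares); cross terms between blades sharing an index anticommute and cancel; the commuting (index-disjoint) pairs give grade-4 terms 2*c*c'*(blade product), which cancel blade by blade — γ1234: -587215800/3433609 + 533547000/3433609 + 53668800/3433609 = 0 — confirming B is simple. So B^2 = 9/4.
B^2 = 9/4 — the positive square puts this in the hyperbolic regime; l = 3/2, alpha*l = -3/2, so exp(alpha B) = cosh(-3/2) + (sinh(-3/2)/(3/2))*B = cosh(3/2) + (-2*sinh(3/2)/3)*B.
Answer: cosh(3/2) + 14435*sinh(3/2)/1853*γ12 + 9410*sinh(3/2)/1853*γ13 + 1600*sinh(3/2)/1853*γ14 + 7454*sinh(3/2)/1853*γ23 - 12600*sinh(3/2)/1853*γ24 - 9040*sinh(3/2)/1853*γ34


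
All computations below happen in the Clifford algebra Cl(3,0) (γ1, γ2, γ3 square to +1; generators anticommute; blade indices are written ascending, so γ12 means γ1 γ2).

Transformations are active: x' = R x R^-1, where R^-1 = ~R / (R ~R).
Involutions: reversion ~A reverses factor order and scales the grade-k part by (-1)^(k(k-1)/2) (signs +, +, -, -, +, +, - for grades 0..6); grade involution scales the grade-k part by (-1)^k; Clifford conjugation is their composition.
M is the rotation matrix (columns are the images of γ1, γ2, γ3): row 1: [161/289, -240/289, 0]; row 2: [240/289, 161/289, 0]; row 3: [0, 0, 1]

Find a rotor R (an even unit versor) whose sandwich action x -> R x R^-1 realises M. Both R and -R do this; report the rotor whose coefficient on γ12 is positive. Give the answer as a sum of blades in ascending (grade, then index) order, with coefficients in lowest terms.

Method: write R = a + b12*γ12 + b13*γ13 + b23*γ23 with a^2 + b12^2 + b13^2 + b23^2 = 1 (so R^-1 = ~R). Expanding the columns R e_j ~R gives tr M = 4a^2 - 1 and, from the antisymmetric part, M21 - M12 = -4a*b12, M13 - M31 = 4a*b13, M32 - M23 = -4a*b23.
Here tr M = 611/289, so a^2 = (1 + tr M)/4 = 225/289 and a = ±15/17. Taking a = 15/17: M21 - M12 = 480/289, M13 - M31 = 0, M32 - M23 = 0, giving b12 = -8/17, b13 = 0, b23 = 0, i.e. R = 15/17 - 8/17*γ12.
Its γ12 coefficient is negative, so report the other preimage -R.
Answer: -15/17 + 8/17*γ12. Note: both R and -R realise this M (trace 611/289); the covering map identifies them, and the γ12-coefficient sign is the tie-breaker.


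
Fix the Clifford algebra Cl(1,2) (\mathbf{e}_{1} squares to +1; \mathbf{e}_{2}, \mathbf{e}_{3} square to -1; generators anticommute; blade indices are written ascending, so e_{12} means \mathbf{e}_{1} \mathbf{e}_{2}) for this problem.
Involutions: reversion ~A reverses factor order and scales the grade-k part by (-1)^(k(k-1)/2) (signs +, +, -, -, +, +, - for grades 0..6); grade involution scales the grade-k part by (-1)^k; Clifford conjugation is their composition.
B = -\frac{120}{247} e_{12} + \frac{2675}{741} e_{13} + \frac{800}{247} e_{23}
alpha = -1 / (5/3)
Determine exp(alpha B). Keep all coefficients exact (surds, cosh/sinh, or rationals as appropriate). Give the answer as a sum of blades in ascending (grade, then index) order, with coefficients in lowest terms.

B^2 term by term: the squares give (-\frac{120}{247})^2*(e_{12})^2 + (\frac{2675}{741})^2*(e_{13})^2 + (\frac{800}{247})^2*(e_{23})^2 = \frac{14400}{61009}*(+1) + \frac{7155625}{549081}*(+1) + \frac{640000}{61009}*(-1) = \frac{25}{9} (each basis 2-blade squares to minus the product of its generators' squares); cross terms between blades sharing an index anticommute and cancel. So B^2 = \frac{25}{9}.
B^2 = \frac{25}{9} — the positive square puts this in the hyperbolic regime; l = \frac{5}{3}, alpha*l = -1, so exp(alpha B) = cosh(-1) + (sinh(-1)/(\frac{5}{3}))*B = \cosh{\left(1 \right)} + (- \frac{3 \sinh{\left(1 \right)}}{5})*B.
Answer: \cosh{\left(1 \right)} + \frac{72 \sinh{\left(1 \right)}}{247} e_{12} - \frac{535 \sinh{\left(1 \right)}}{247} e_{13} - \frac{480 \sinh{\left(1 \right)}}{247} e_{23}


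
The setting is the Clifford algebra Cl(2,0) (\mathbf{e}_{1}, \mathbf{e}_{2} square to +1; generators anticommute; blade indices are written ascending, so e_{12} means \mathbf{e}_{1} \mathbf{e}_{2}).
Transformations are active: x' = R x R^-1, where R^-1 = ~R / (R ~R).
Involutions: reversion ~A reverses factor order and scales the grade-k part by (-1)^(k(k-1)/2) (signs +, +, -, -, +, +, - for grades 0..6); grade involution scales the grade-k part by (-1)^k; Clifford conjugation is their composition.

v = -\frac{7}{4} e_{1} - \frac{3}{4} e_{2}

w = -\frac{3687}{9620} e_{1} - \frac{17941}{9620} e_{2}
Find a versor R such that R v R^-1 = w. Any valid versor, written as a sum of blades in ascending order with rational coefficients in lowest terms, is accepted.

Here q(v) = q(w) = \frac{29}{8}; the classical choice R = v + w = -\frac{10261}{4810} e_{1} - \frac{6289}{2405} e_{2} then realises v -> w under the sandwich.
Answer: -\frac{10261}{4810} e_{1} - \frac{6289}{2405} e_{2}


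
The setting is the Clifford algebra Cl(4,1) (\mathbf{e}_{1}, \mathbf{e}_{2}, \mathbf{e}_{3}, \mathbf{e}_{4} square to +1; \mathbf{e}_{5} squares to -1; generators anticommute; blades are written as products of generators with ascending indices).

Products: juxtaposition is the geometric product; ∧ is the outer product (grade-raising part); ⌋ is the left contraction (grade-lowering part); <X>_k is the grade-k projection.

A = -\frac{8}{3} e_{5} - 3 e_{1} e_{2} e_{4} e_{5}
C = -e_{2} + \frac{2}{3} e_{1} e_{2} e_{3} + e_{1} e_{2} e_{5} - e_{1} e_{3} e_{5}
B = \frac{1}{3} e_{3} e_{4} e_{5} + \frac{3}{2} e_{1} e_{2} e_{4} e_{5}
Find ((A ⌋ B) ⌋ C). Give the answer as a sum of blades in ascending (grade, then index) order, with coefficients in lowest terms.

step 1: \frac{9}{2} + \frac{8}{9} e_{3} e_{4} - 4 e_{1} e_{2} e_{4}
step 2: -\frac{9}{2} e_{2} + 3 e_{1} e_{2} e_{3} + \frac{9}{2} e_{1} e_{2} e_{5} - \frac{9}{2} e_{1} e_{3} e_{5}
Answer: -\frac{9}{2} e_{2} + 3 e_{1} e_{2} e_{3} + \frac{9}{2} e_{1} e_{2} e_{5} - \frac{9}{2} e_{1} e_{3} e_{5}


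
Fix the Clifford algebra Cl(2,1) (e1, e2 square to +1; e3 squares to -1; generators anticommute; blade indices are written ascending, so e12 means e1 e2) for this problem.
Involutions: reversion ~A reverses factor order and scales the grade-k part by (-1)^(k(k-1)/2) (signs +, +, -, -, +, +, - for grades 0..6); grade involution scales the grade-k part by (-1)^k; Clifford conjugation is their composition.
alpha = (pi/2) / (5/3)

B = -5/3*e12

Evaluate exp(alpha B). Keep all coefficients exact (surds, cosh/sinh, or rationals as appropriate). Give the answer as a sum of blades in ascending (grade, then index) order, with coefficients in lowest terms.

B^2 = (-5/3)^2*(e12)^2 = 25/9*(-1) = -25/9 (a basis 2-blade squares to minus the product of its generators' squares).
B^2 = -25/9 — the series telescopes trigonometrically here: l = 5/3, alpha*l = pi/2, so exp(alpha B) = cos(pi/2) + (sin(pi/2)/(5/3))*B = 0 + (3/5)*B.
Answer: -e12


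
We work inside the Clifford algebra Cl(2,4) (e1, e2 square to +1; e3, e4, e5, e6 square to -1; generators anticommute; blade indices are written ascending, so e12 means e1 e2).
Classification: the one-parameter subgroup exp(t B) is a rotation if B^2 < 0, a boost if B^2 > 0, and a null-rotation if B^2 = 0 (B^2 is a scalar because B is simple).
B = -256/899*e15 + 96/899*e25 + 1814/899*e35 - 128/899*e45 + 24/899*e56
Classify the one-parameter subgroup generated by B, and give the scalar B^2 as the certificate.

B^2 term by term: the squares give (-256/899)^2*(e15)^2 + (96/899)^2*(e25)^2 + (1814/899)^2*(e35)^2 + (-128/899)^2*(e45)^2 + (24/899)^2*(e56)^2 = 65536/808201*(+1) + 9216/808201*(+1) + 3290596/808201*(-1) + 16384/808201*(-1) + 576/808201*(-1) = -4 (each basis 2-blade squares to minus the product of its generators' squares); cross terms between blades sharing an index anticommute and cancel. So B^2 = -4.
Answer: rotation, certificate B^2 = -4. Check the certificate: B^2 = -4, and that sign is decisive whatever form B takes.


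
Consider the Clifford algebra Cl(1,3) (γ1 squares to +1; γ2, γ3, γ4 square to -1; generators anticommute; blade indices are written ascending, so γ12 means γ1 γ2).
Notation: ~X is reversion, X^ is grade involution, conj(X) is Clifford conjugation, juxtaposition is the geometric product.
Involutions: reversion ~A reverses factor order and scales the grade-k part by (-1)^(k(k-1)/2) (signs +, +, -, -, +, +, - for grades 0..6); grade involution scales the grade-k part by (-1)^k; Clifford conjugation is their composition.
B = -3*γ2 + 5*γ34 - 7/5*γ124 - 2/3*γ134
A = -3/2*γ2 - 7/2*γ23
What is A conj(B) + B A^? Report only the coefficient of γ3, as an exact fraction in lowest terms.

first term: 9/2 - 21/2*γ3 + 21/10*γ14 - 35/2*γ24 - 7/3*γ124 + 49/10*γ134 + 15/2*γ234 - γ1234
second term: 9/2 - 21/2*γ3 - 21/10*γ14 - 35/2*γ24 + 7/3*γ124 - 49/10*γ134 + 15/2*γ234 - γ1234
Answer: -21


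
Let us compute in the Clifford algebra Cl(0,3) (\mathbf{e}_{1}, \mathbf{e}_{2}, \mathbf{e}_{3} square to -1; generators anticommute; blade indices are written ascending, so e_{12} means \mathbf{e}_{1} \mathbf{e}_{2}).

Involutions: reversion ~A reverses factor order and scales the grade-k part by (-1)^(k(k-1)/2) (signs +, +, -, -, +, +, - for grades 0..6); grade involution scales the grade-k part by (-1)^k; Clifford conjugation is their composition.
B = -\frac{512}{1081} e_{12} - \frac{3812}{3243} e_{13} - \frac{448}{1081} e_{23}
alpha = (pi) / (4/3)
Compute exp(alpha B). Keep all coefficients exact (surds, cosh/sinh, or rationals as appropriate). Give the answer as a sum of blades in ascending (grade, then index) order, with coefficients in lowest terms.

B^2 term by term: the squares give (-\frac{512}{1081})^2*(e_{12})^2 + (-\frac{3812}{3243})^2*(e_{13})^2 + (-\frac{448}{1081})^2*(e_{23})^2 = \frac{262144}{1168561}*(-1) + \frac{14531344}{10517049}*(-1) + \frac{200704}{1168561}*(-1) = -\frac{16}{9} (each basis 2-blade squares to minus the product of its generators' squares); cross terms between blades sharing an index anticommute and cancel. So B^2 = -\frac{16}{9}.
B^2 = -\frac{16}{9} — the series telescopes trigonometrically here: l = \frac{4}{3}, alpha*l = \pi, so exp(alpha B) = cos(\pi) + (sin(\pi)/(\frac{4}{3}))*B = -1 + (0)*B.
Answer: -1


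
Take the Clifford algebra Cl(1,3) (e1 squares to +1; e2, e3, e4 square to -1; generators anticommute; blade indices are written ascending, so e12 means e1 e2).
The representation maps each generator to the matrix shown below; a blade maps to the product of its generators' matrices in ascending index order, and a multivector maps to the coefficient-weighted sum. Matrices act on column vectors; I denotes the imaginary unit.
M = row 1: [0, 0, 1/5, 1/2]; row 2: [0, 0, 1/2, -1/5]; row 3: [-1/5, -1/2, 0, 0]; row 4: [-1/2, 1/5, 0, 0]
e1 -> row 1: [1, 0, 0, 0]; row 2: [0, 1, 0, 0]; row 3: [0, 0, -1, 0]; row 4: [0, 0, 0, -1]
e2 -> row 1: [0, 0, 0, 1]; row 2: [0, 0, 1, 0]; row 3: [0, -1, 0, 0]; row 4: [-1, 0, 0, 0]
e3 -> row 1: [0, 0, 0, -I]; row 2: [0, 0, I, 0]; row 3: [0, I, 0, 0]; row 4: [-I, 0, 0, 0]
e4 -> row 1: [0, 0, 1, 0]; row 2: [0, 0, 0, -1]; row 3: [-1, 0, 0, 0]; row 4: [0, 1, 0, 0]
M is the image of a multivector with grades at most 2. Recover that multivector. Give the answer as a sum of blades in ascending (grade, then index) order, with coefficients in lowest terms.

Method: the blade images are trace-orthogonal — tr(rho(e_A) rho(e_B)^-1) = 4 if A = B and 0 otherwise — and rho(e_A)^-1 = (e_A)^2 * rho(e_A) with (e_A)^2 = +1 or -1, so the coefficient of e_A in the preimage is (e_A)^2 * tr(M rho(e_A))/4.
Nonzero projections over blades of grade <= 2: e2: (e2)^2 = -1, tr(M rho(e2)) = -2, coefficient 1/2; e4: (e4)^2 = -1, tr(M rho(e4)) = -4/5, coefficient 1/5. Every other blade of grade <= 2 projects to 0.
Answer: 1/2*e2 + 1/5*e4


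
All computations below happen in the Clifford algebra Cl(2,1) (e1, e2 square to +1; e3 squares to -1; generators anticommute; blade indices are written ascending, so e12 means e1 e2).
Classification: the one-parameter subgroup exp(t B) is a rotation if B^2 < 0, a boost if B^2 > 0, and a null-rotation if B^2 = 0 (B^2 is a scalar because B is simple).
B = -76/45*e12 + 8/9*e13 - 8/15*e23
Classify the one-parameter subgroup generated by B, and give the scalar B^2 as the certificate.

B^2 term by term: the squares give (-76/45)^2*(e12)^2 + (8/9)^2*(e13)^2 + (-8/15)^2*(e23)^2 = 5776/2025*(-1) + 64/81*(+1) + 64/225*(+1) = -16/9 (each basis 2-blade squares to minus the product of its generators' squares); cross terms between blades sharing an index anticommute and cancel. So B^2 = -16/9.
Answer: rotation, certificate B^2 = -16/9. Key observation: B^2 = -16/9 is a conjugation invariant, so its sign decides the class regardless of the surface form of B.


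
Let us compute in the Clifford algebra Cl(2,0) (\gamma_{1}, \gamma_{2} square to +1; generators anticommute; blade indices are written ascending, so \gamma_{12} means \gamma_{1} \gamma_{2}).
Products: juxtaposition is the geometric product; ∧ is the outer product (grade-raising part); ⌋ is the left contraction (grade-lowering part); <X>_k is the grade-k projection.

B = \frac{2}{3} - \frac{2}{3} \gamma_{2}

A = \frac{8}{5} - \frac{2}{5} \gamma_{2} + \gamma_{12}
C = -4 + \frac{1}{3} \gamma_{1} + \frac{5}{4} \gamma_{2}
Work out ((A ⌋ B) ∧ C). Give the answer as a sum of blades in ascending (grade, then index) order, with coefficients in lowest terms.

step 1: \frac{4}{3} - \frac{16}{15} \gamma_{2}
step 2: -\frac{16}{3} + \frac{4}{9} \gamma_{1} + \frac{89}{15} \gamma_{2} + \frac{16}{45} \gamma_{12}
Answer: -\frac{16}{3} + \frac{4}{9} \gamma_{1} + \frac{89}{15} \gamma_{2} + \frac{16}{45} \gamma_{12}


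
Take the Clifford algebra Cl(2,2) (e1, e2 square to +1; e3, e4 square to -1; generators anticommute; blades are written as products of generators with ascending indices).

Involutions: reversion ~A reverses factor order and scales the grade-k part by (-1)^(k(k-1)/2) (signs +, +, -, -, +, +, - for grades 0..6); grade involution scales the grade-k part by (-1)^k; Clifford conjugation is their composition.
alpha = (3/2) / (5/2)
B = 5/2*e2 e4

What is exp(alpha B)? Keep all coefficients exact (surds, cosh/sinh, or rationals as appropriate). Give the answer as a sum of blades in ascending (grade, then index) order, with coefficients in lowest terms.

B^2 = (5/2)^2*(e2 e4)^2 = 25/4*(+1) = 25/4 (a basis 2-blade squares to minus the product of its generators' squares).
B^2 = 25/4 — hyperbolic case — the even/odd split gives cosh and sinh: l = 5/2, alpha*l = 3/2, so exp(alpha B) = cosh(3/2) + (sinh(3/2)/(5/2))*B = cosh(3/2) + (2*sinh(3/2)/5)*B.
Answer: cosh(3/2) + sinh(3/2)*e2 e4


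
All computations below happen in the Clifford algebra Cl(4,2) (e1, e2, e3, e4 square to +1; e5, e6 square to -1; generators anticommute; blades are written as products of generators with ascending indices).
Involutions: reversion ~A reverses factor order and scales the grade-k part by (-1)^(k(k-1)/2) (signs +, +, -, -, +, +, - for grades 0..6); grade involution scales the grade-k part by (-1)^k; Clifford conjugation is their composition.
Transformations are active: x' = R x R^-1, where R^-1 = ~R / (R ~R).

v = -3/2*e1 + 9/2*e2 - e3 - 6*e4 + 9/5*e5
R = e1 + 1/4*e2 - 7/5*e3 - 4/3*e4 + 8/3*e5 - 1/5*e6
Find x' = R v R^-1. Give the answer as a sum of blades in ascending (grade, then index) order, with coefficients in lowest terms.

~R = e1 + 1/4*e2 - 7/5*e3 - 4/3*e4 + 8/3*e5 - 1/5*e6, and R ~R = -2821/1200, so R^-1 = ~R / (-2821/1200).
R v = 169/40 + 39/8*e1 e2 - 31/10*e1 e3 - 8*e1 e4 + 29/5*e1 e5 - 3/10*e1 e6 + 121/20*e2 e3 + 9/2*e2 e4 - 231/20*e2 e5 + 9/10*e2 e6 + 106/15*e3 e4 + 11/75*e3 e5 - 1/5*e3 e6 + 68/5*e4 e5 - 6/5*e4 e6 + 9/25*e5 e6
Answer: -909/434*e1 - 2343/434*e2 + 187/31*e3 + 2342/217*e4 - 12353/1085*e5 + 156/217*e6


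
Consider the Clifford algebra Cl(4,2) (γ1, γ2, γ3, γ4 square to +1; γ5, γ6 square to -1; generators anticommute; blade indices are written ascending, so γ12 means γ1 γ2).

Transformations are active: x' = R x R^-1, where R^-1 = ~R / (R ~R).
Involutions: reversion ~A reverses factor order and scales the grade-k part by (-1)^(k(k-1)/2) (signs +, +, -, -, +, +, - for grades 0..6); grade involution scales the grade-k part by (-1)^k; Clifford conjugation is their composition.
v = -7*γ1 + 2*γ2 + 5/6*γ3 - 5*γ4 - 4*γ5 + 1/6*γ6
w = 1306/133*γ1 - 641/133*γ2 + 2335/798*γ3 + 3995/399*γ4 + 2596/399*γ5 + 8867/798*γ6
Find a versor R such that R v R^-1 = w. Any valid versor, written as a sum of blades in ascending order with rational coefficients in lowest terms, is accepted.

Construction: equal norms (both 188/3) license R = v + w = 375/133*γ1 - 375/133*γ2 + 500/133*γ3 + 2000/399*γ4 + 1000/399*γ5 + 1500/133*γ6 — nothing changes along that direction, while (v - w)/2 changes sign, so v maps onto w.
Answer: 375/133*γ1 - 375/133*γ2 + 500/133*γ3 + 2000/399*γ4 + 1000/399*γ5 + 1500/133*γ6


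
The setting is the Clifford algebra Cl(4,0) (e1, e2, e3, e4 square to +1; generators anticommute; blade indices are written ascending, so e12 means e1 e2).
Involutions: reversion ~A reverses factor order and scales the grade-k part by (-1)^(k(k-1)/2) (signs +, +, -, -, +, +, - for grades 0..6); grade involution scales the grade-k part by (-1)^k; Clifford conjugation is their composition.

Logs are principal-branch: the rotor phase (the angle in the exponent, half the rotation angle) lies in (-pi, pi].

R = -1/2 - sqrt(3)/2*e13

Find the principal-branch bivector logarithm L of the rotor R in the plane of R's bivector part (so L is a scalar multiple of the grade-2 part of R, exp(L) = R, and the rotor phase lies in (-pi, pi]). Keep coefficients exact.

The scalar part of R is -1/2, which fixes the principal-branch rotor phase; the unit plane is then the bivector part divided by the sine of that phase, and L is that plane scaled by the phase.
Concretely: cos(phase) = -1/2 gives phase = ±2*pi/3, and since phase/sin(phase) is even the sign is immaterial: L = (phase/sin(phase)) * <R>_2 = (4*sqrt(3)*pi/9) * <R>_2.
Answer: -2*pi/3*e13


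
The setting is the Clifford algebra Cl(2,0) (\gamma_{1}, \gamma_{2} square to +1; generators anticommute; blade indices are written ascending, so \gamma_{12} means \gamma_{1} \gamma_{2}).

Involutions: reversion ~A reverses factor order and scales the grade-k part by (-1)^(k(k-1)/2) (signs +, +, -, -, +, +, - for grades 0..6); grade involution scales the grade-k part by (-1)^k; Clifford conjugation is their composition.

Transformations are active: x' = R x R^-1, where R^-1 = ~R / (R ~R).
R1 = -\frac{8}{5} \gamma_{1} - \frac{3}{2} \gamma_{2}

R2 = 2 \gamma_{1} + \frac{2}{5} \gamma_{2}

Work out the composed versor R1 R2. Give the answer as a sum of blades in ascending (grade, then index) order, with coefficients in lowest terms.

Distribute over the terms of R1 (each basis-blade product reordered to ascending indices, repeated generators contracted through their squares):
(-\frac{8}{5} \gamma_{1}) R2 = -\frac{16}{5} - \frac{16}{25} \gamma_{12}
(-\frac{3}{2} \gamma_{2}) R2 = -\frac{3}{5} + 3 \gamma_{12}
Summing the partial products and collecting blades:
Answer: -\frac{19}{5} + \frac{59}{25} \gamma_{12}


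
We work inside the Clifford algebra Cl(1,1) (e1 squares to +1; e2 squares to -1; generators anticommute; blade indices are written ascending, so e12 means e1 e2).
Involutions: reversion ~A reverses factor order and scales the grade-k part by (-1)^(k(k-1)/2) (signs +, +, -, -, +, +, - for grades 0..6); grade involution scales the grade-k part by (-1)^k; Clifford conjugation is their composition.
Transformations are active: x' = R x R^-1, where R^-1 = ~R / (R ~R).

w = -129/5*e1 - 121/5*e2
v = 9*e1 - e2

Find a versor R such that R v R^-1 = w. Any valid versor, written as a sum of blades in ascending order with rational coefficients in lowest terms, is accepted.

Sketch: the shared square 80 makes R = v + w = -84/5*e1 - 126/5*e2 the natural versor; its sandwich fixes that direction, negates (v - w)/2, and sends v to w.
Answer: -84/5*e1 - 126/5*e2


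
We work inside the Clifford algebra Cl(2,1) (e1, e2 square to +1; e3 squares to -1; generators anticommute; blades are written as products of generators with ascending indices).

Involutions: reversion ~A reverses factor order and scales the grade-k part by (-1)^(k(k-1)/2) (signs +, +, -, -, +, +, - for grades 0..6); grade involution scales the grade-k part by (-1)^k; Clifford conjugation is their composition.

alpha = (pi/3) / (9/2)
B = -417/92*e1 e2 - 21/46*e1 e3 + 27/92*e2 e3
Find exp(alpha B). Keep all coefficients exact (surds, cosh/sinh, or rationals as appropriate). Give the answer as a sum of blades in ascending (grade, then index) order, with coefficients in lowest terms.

B^2 term by term: the squares give (-417/92)^2*(e1 e2)^2 + (-21/46)^2*(e1 e3)^2 + (27/92)^2*(e2 e3)^2 = 173889/8464*(-1) + 441/2116*(+1) + 729/8464*(+1) = -81/4 (each basis 2-blade squares to minus the product of its generators' squares); cross terms between blades sharing an index anticommute and cancel. So B^2 = -81/4.
B^2 = -81/4 — the series telescopes trigonometrically here: l = 9/2, alpha*l = pi/3, so exp(alpha B) = cos(pi/3) + (sin(pi/3)/(9/2))*B = 1/2 + (sqrt(3)/9)*B.
Answer: 1/2 - 139*sqrt(3)/276*e1 e2 - 7*sqrt(3)/138*e1 e3 + 3*sqrt(3)/92*e2 e3


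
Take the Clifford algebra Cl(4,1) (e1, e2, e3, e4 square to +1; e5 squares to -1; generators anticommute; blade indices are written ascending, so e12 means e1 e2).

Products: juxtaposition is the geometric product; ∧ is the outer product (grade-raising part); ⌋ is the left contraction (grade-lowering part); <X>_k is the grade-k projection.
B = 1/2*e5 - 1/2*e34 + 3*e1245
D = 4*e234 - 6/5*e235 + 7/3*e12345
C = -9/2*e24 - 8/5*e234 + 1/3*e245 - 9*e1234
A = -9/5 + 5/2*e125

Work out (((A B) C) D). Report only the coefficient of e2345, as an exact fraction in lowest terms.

step 1: -15/2*e4 - 9/10*e5 - 5/4*e12 + 9/10*e34 - 27/5*e1245 - 5/4*e12345
step 2: -9/5*e1 - 3231/100*e2 + 45/4*e5 + 81/10*e12 + 5/12*e13 + 45/8*e14 - 223/10*e15 + 159/20*e23 + 3/10*e24 + 5/2*e25 - 45/4*e34 + 243/5*e35 - 135/2*e123 + 2*e134 - 603/200*e135 - 5/12*e145 + 3/10*e235 + 81/20*e245 - 36/25*e2345 + 81/10*e12345
step 3: -963/50 + 84/25*e1 - 333/25*e2 + 21/5*e3 - 3759/125*e4 + 189/50*e5 - 2191/500*e12 - 189/20*e13 + 13049/50*e14 - 243/5*e15 + 451/36*e23 + 1407/200*e24 - 14/3*e25 - 6219/50*e34 + 5643/250*e35 + 1587/10*e45 - 213/50*e123 - 1726/15*e124 + 107/4*e125 + 1147/30*e134 - 451/50*e135 - 371/20*e145 + 1561/30*e234 - 105/8*e235 + 32737/180*e245 - 1463/50*e345 - 679/20*e1234 + 287/75*e1235 - 483/50*e1245 + 7539/100*e1345 - 246/5*e2345 + 1649/20*e12345
Answer: -246/5


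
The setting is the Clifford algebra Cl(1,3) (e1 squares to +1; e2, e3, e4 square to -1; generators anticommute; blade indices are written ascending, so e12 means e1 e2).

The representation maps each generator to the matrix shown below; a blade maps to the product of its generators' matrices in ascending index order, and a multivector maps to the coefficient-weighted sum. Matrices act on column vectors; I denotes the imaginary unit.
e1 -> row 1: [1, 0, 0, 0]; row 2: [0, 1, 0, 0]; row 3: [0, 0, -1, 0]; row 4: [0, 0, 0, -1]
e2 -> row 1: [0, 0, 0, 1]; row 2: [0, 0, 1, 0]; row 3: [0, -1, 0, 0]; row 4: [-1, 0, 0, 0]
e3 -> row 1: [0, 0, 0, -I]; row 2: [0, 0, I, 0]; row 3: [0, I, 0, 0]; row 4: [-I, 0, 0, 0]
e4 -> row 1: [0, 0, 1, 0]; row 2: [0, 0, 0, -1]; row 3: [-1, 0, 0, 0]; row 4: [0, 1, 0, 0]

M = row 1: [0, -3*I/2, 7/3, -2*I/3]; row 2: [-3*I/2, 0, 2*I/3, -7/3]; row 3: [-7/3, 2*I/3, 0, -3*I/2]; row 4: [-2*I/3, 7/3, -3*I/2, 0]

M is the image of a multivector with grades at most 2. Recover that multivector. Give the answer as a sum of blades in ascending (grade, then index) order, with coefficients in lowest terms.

Method: the blade images are trace-orthogonal — tr(rho(e_A) rho(e_B)^-1) = 4 if A = B and 0 otherwise — and rho(e_A)^-1 = (e_A)^2 * rho(e_A) with (e_A)^2 = +1 or -1, so the coefficient of e_A in the preimage is (e_A)^2 * tr(M rho(e_A))/4.
Nonzero projections over blades of grade <= 2: e3: (e3)^2 = -1, tr(M rho(e3)) = -8/3, coefficient 2/3; e4: (e4)^2 = -1, tr(M rho(e4)) = -28/3, coefficient 7/3; e34: (e34)^2 = -1, tr(M rho(e34)) = -6, coefficient 3/2. Every other blade of grade <= 2 projects to 0.
Answer: 2/3*e3 + 7/3*e4 + 3/2*e34


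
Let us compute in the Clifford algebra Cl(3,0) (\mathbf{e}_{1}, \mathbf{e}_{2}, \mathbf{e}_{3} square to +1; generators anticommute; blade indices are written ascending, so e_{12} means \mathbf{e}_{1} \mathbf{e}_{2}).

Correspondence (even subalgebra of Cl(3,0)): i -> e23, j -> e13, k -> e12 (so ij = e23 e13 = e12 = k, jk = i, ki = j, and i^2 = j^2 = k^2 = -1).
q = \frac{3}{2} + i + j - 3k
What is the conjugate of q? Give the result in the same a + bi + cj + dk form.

In blades: q = \frac{3}{2} - 3 e_{12} + e_{13} + e_{23}.
Quaternion conjugation is reversion on the even subalgebra: the scalar is fixed and every grade-2 blade flips sign, giving \frac{3}{2} + 3 e_{12} - e_{13} - e_{23}; translating back:
Answer: \frac{3}{2} - i - j + 3k


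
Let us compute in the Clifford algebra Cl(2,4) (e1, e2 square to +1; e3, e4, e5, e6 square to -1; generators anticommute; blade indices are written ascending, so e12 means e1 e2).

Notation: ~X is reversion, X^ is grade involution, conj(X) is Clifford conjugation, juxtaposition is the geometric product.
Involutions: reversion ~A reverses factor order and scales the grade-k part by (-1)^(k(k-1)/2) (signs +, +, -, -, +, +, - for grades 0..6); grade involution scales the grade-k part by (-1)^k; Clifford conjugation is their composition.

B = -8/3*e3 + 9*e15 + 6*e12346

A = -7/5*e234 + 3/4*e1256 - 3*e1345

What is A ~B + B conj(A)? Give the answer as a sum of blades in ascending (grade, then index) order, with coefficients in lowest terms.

first term: -42/5*e16 + 56/15*e24 + 27/4*e26 + 27*e34 - 8*e145 + 18*e256 + 9/2*e345 - 63/5*e12345 - 2*e12356
second term: -42/5*e16 + 56/15*e24 - 27/4*e26 - 27*e34 + 8*e145 - 18*e256 - 9/2*e345 + 63/5*e12345 - 2*e12356
Answer: -84/5*e16 + 112/15*e24 - 4*e12356


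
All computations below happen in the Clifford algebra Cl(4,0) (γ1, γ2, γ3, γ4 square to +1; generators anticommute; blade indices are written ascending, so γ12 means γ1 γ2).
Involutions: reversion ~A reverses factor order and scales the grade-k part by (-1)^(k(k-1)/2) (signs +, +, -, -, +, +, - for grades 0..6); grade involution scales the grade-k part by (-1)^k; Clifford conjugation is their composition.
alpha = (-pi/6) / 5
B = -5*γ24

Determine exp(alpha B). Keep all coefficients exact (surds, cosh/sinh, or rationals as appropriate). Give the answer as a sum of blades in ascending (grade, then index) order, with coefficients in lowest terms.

B^2 = (-5)^2*(γ24)^2 = 25*(-1) = -25 (a basis 2-blade squares to minus the product of its generators' squares).
B^2 = -25 — the negative square puts this in the circular regime; l = 5, alpha*l = -pi/6, so exp(alpha B) = cos(-pi/6) + (sin(-pi/6)/5)*B = sqrt(3)/2 + (-1/10)*B.
Answer: sqrt(3)/2 + 1/2*γ24


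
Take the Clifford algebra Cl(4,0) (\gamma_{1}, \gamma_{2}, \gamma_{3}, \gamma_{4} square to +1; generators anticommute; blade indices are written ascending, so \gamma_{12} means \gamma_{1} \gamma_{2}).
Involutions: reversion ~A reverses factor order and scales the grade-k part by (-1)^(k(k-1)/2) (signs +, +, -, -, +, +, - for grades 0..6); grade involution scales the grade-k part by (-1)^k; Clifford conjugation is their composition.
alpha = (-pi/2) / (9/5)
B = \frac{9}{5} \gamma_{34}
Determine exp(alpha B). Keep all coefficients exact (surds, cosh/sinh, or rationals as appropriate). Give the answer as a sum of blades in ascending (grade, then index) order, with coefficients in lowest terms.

B^2 = (\frac{9}{5})^2*(\gamma_{34})^2 = \frac{81}{25}*(-1) = -\frac{81}{25} (a basis 2-blade squares to minus the product of its generators' squares).
B^2 = -\frac{81}{25} — circular case — the even/odd split gives cos and sin: l = \frac{9}{5}, alpha*l = - \frac{\pi}{2}, so exp(alpha B) = cos(- \frac{\pi}{2}) + (sin(- \frac{\pi}{2})/(\frac{9}{5}))*B = 0 + (- \frac{5}{9})*B.
Answer: -\gamma_{34}


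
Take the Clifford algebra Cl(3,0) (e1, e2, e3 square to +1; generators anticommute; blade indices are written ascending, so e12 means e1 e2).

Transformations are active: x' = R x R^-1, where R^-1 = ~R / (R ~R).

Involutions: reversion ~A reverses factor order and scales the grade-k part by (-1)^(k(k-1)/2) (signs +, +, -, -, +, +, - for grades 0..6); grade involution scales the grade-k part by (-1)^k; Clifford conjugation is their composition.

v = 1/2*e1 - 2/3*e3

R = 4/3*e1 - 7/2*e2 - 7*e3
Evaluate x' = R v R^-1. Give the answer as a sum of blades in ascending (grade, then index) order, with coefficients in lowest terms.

~R = 4/3*e1 - 7/2*e2 - 7*e3, and R ~R = 2269/36, so R^-1 = ~R / (2269/36).
R v = 16/3 + 7/4*e12 + 47/18*e13 + 7/3*e23
Answer: -1245/4538*e1 - 1344/2269*e2 - 3526/6807*e3


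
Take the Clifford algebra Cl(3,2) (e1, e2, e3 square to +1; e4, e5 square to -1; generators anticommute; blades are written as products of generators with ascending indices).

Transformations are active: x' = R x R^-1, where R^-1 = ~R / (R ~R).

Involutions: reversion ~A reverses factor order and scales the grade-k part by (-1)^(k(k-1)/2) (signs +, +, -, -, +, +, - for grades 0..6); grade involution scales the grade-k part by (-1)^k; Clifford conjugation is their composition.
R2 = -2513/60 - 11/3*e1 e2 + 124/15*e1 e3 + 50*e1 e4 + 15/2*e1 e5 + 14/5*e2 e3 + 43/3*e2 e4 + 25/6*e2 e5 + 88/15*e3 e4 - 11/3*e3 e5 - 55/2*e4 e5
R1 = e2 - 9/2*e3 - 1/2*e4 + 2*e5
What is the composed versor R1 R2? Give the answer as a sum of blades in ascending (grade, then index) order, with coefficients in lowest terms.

Distribute over the terms of R1 (each basis-blade product reordered to ascending indices, repeated generators contracted through their squares):
(e2) R2 = 11/3*e1 - 2513/60*e2 + 14/5*e3 + 43/3*e4 + 25/6*e5 - 124/15*e1 e2 e3 - 50*e1 e2 e4 - 15/2*e1 e2 e5 + 88/15*e2 e3 e4 - 11/3*e2 e3 e5 - 55/2*e2 e4 e5
(-9/2*e3) R2 = 186/5*e1 + 63/5*e2 + 7539/40*e3 - 132/5*e4 + 33/2*e5 + 33/2*e1 e2 e3 + 225*e1 e3 e4 + 135/4*e1 e3 e5 + 129/2*e2 e3 e4 + 75/4*e2 e3 e5 + 495/4*e3 e4 e5
(-1/2*e4) R2 = -25*e1 - 43/6*e2 - 44/15*e3 + 2513/120*e4 - 55/4*e5 + 11/6*e1 e2 e4 - 62/15*e1 e3 e4 + 15/4*e1 e4 e5 - 7/5*e2 e3 e4 + 25/12*e2 e4 e5 - 11/6*e3 e4 e5
(2*e5) R2 = 15*e1 + 25/3*e2 - 22/3*e3 - 55*e4 - 2513/30*e5 - 22/3*e1 e2 e5 + 248/15*e1 e3 e5 + 100*e1 e4 e5 + 28/5*e2 e3 e5 + 86/3*e2 e4 e5 + 176/15*e3 e4 e5
Summing the partial products and collecting blades:
Answer: 463/15*e1 - 1687/60*e2 + 21721/120*e3 - 369/8*e4 - 1537/20*e5 + 247/30*e1 e2 e3 - 289/6*e1 e2 e4 - 89/6*e1 e2 e5 + 3313/15*e1 e3 e4 + 3017/60*e1 e3 e5 + 415/4*e1 e4 e5 + 2069/30*e2 e3 e4 + 1241/60*e2 e3 e5 + 13/4*e2 e4 e5 + 2673/20*e3 e4 e5


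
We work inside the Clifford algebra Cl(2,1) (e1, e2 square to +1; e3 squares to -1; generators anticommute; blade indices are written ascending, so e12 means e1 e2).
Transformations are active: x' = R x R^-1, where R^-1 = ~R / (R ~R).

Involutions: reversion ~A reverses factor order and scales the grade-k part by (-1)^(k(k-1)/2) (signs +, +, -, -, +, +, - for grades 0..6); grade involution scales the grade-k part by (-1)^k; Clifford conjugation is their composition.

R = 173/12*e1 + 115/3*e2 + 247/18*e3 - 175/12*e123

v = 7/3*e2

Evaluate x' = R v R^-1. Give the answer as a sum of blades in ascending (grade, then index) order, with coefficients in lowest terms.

~R = 173/12*e1 + 115/3*e2 + 247/18*e3 + 175/12*e123, and R ~R = 413525/324, so R^-1 = ~R / (413525/324).
R v = 805/9 + 1211/36*e12 + 1225/36*e13 - 1729/54*e23
Answer: 15229/11815*e1 + 32069/14178*e2 + 27283/23630*e3


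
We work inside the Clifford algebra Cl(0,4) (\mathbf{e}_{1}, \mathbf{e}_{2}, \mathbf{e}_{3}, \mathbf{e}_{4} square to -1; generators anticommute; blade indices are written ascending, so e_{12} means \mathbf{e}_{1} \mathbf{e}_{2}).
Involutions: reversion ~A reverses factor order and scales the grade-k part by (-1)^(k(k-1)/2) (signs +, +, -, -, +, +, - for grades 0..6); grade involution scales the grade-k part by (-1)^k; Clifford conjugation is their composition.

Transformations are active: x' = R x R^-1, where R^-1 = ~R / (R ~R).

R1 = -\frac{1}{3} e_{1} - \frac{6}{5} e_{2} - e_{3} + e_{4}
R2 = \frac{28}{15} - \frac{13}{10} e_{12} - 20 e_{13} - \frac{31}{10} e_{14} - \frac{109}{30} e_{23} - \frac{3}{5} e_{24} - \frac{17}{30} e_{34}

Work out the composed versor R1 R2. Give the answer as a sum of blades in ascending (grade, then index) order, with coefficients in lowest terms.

Distribute over the terms of R1 (each basis-blade product reordered to ascending indices, repeated generators contracted through their squares):
(-\frac{1}{3} e_{1}) R2 = -\frac{28}{45} e_{1} - \frac{13}{30} e_{2} - \frac{20}{3} e_{3} - \frac{31}{30} e_{4} + \frac{109}{90} e_{123} + \frac{1}{5} e_{124} + \frac{17}{90} e_{134}
(-\frac{6}{5} e_{2}) R2 = \frac{39}{25} e_{1} - \frac{56}{25} e_{2} - \frac{109}{25} e_{3} - \frac{18}{25} e_{4} - 24 e_{123} - \frac{93}{25} e_{124} + \frac{17}{25} e_{234}
(-e_{3}) R2 = 20 e_{1} + \frac{109}{30} e_{2} - \frac{28}{15} e_{3} - \frac{17}{30} e_{4} + \frac{13}{10} e_{123} - \frac{31}{10} e_{134} - \frac{3}{5} e_{234}
(e_{4}) R2 = -\frac{31}{10} e_{1} - \frac{3}{5} e_{2} - \frac{17}{30} e_{3} + \frac{28}{15} e_{4} - \frac{13}{10} e_{124} - 20 e_{134} - \frac{109}{30} e_{234}
Summing the partial products and collecting blades:
Answer: \frac{8027}{450} e_{1} + \frac{9}{25} e_{2} - \frac{673}{50} e_{3} - \frac{34}{75} e_{4} - \frac{967}{45} e_{123} - \frac{241}{50} e_{124} - \frac{1031}{45} e_{134} - \frac{533}{150} e_{234}


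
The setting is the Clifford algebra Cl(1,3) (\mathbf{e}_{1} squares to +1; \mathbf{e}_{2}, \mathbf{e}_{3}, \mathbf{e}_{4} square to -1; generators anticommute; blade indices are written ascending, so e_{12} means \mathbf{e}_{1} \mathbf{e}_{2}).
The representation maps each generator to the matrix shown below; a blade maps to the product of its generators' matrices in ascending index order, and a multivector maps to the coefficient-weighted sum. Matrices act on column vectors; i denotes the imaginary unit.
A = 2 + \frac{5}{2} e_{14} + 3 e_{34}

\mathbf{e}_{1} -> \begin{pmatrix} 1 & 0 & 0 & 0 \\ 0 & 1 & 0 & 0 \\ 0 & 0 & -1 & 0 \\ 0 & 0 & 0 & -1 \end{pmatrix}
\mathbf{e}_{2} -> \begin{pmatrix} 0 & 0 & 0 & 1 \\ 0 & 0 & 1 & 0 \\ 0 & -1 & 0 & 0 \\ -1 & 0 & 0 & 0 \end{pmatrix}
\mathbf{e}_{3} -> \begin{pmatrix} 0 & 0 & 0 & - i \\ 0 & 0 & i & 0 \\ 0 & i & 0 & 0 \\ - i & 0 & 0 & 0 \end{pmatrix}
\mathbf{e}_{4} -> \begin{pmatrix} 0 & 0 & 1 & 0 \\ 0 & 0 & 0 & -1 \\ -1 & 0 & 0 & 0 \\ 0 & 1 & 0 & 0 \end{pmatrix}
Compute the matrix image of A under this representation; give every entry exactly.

Bivector images (products of the table entries): rho(e_{14}) = rho(\mathbf{e}_{1})rho(\mathbf{e}_{4}) = \begin{pmatrix} 0 & 0 & 1 & 0 \\ 0 & 0 & 0 & -1 \\ 1 & 0 & 0 & 0 \\ 0 & -1 & 0 & 0 \end{pmatrix}; rho(e_{34}) = rho(\mathbf{e}_{3})rho(\mathbf{e}_{4}) = \begin{pmatrix} 0 & - i & 0 & 0 \\ - i & 0 & 0 & 0 \\ 0 & 0 & 0 & - i \\ 0 & 0 & - i & 0 \end{pmatrix}.
M = (2)*1 + (\frac{5}{2})*rho(e_{14}) + (3)*rho(e_{34}), summed entrywise (1 is the identity matrix):
Answer: \begin{pmatrix} 2 & - 3 i & \frac{5}{2} & 0 \\ - 3 i & 2 & 0 & - \frac{5}{2} \\ \frac{5}{2} & 0 & 2 & - 3 i \\ 0 & - \frac{5}{2} & - 3 i & 2 \end{pmatrix}
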